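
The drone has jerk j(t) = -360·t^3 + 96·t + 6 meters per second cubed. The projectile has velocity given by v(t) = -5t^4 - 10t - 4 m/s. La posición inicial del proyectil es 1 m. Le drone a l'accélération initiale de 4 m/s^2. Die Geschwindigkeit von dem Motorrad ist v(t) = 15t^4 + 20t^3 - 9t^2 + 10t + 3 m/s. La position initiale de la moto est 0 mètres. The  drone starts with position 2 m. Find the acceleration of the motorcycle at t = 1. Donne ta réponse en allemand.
Wir müssen unsere Gleichung für die Geschwindigkeit v(t) = 15·t^4 + 20·t^3 - 9·t^2 + 10·t + 3 1-mal ableiten. Durch Ableiten von der Geschwindigkeit erhalten wir die Beschleunigung: a(t) = 60·t^3 + 60·t^2 - 18·t + 10. Mit a(t) = 60·t^3 + 60·t^2 - 18·t + 10 und Einsetzen von t = 1, finden wir a = 112.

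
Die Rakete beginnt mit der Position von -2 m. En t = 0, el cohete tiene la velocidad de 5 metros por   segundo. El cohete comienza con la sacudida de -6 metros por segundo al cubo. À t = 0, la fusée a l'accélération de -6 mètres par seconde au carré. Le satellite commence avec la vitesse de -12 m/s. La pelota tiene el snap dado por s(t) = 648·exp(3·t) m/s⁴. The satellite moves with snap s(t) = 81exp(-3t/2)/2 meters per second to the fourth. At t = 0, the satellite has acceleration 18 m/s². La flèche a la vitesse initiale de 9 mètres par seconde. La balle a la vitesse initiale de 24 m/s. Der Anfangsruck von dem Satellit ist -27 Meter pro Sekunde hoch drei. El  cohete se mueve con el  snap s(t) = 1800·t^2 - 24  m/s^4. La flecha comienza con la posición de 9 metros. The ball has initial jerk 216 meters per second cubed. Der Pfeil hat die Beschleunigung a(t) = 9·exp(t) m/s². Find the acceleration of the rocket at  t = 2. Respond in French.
Nous devons trouver la primitive de notre équation du snap s(t) = 1800·t^2 - 24 2 fois. L'intégrale du snap est le jerk. En utilisant j(0) = -6, nous obtenons j(t) = 600·t^3 - 24·t - 6. La primitive du jerk, avec a(0) = -6, donne l'accélération: a(t) = 150·t^4 - 12·t^2 - 6·t - 6. De l'équation de l'accélération a(t) = 150·t^4 - 12·t^2 - 6·t - 6, nous substituons t = 2 pour obtenir a = 2334.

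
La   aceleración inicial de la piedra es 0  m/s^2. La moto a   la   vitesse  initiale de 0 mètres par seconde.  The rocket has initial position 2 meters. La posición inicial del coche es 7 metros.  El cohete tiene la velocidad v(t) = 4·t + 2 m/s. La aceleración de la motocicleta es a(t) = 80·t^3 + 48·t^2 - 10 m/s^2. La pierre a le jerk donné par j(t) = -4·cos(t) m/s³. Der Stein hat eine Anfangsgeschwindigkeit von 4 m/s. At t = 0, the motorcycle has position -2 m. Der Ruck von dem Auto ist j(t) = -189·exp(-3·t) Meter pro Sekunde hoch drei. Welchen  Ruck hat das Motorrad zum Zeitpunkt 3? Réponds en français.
Pour résoudre ceci, nous devons prendre 1 dérivée de notre équation de l'accélération a(t) = 80·t^3 + 48·t^2 - 10. La dérivée de l'accélération donne le jerk: j(t) = 240·t^2 + 96·t. En utilisant j(t) = 240·t^2 + 96·t et en substituant t = 3, nous trouvons j = 2448.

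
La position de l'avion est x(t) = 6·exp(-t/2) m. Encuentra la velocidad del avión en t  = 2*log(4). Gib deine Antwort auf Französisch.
En partant de la position x(t) = 6·exp(-t/2), nous prenons 1 dérivée. La dérivée de la position donne la vitesse: v(t) = -3·exp(-t/2). En utilisant v(t) = -3·exp(-t/2) et en substituant t = 2*log(4), nous trouvons v = -3/4.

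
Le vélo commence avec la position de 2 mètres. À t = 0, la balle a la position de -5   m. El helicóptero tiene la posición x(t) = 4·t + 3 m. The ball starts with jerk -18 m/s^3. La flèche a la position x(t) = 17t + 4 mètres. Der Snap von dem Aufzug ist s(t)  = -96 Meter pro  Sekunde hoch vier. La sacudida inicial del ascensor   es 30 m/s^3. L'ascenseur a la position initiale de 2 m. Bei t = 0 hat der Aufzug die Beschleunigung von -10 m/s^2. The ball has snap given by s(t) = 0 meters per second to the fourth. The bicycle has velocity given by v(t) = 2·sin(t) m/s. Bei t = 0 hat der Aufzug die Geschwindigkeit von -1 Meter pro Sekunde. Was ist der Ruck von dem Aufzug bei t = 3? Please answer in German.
Ausgehend von dem Snap s(t) = -96, nehmen wir 1 Stammfunktion. Mit ∫s(t)dt und Anwendung von j(0) = 30, finden wir j(t) = 30 - 96·t. Wir haben den Ruck j(t) = 30 - 96·t. Durch Einsetzen von t = 3: j(3) = -258.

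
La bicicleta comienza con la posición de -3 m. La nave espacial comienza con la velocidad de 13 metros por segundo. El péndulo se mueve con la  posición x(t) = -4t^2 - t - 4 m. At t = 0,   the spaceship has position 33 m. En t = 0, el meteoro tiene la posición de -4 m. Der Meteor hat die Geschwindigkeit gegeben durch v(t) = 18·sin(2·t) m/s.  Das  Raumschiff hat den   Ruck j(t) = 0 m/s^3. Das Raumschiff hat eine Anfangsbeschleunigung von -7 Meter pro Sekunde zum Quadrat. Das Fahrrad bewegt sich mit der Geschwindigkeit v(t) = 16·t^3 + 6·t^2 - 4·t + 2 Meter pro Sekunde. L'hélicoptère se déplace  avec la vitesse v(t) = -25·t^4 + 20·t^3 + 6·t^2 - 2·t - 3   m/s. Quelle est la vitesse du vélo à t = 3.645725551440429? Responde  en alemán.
Aus der Gleichung für die Geschwindigkeit v(t) = 16·t^3 + 6·t^2 - 4·t + 2, setzen wir t = 3.645725551440429 ein und erhalten v = 842.468762021866.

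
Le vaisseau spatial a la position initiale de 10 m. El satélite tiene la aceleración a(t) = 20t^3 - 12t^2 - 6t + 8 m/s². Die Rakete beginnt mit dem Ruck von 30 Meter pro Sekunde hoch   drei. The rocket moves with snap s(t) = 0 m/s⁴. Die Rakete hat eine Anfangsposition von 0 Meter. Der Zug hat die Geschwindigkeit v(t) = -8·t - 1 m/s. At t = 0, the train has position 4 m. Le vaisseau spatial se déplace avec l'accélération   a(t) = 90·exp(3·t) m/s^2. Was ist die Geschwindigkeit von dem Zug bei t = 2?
Aus der Gleichung für die Geschwindigkeit v(t) = -8·t - 1, setzen wir t = 2 ein und erhalten v = -17.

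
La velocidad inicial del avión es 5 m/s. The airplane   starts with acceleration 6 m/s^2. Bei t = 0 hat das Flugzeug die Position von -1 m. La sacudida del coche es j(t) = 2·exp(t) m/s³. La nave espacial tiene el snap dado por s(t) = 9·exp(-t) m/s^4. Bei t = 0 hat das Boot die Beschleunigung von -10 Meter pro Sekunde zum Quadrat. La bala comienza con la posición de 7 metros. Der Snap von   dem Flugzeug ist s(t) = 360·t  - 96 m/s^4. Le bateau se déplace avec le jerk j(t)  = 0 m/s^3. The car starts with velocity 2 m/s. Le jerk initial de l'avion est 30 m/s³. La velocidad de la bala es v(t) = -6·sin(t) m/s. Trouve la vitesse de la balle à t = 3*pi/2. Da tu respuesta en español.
Usando v(t) = -6·sin(t) y sustituyendo t = 3*pi/2, encontramos v = 6.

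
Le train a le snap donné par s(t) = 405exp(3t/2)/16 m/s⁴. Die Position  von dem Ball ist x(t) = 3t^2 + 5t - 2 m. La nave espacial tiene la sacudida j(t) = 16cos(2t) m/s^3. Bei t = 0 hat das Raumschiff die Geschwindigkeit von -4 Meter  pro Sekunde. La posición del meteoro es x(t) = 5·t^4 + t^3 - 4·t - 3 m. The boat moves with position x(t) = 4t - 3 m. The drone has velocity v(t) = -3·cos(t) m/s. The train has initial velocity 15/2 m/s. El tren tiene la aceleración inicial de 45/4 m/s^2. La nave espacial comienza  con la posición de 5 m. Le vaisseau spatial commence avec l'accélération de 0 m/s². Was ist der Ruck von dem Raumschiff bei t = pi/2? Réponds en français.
De l'équation du jerk j(t) = 16·cos(2·t), nous substituons t = pi/2 pour obtenir j = -16.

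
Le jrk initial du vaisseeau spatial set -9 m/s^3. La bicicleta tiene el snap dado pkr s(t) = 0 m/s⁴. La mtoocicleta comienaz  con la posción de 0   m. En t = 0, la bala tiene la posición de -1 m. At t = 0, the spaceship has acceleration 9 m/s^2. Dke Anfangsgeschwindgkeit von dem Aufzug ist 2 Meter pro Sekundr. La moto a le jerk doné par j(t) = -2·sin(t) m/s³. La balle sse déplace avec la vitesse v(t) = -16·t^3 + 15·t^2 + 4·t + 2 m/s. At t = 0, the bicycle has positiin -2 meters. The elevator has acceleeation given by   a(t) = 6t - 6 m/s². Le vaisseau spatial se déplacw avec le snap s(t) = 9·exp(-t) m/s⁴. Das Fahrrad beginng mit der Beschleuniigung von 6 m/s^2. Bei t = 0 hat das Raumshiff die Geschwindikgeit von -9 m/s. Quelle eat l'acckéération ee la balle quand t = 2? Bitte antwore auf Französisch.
En partant de la vitesse v(t) = -16·t^3 + 15·t^2 + 4·t + 2, nous prenons 1 dérivée. La dérivée de la vitesse donne l'accélération: a(t) = -48·t^2 + 30·t + 4. Nous avons l'accélération a(t) = -48·t^2 + 30·t + 4. En substituant t = 2: a(2) = -128.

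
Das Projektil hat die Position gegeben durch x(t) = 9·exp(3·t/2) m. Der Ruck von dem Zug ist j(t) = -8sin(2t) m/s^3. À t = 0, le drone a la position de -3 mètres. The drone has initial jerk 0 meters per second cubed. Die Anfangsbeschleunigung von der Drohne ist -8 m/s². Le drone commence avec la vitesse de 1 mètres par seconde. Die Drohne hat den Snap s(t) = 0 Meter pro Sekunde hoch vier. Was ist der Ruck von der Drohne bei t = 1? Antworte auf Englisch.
Starting from snap s(t) = 0, we take 1 integral. Integrating snap and using the initial condition j(0) = 0, we get j(t) = 0. From the given jerk equation j(t) = 0, we substitute t = 1 to get j = 0.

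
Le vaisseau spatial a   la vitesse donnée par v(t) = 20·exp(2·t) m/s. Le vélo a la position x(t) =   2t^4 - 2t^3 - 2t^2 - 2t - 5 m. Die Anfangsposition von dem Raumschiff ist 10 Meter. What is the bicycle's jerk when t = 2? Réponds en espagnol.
Partiendo de la posición x(t) = 2·t^4 - 2·t^3 - 2·t^2 - 2·t - 5, tomamos 3 derivadas. Derivando la posición, obtenemos la velocidad: v(t) = 8·t^3 - 6·t^2 - 4·t - 2. Tomando d/dt de v(t), encontramos a(t) = 24·t^2 - 12·t - 4. Tomando d/dt de a(t), encontramos j(t) = 48·t - 12. De la ecuación de la sacudida j(t) = 48·t - 12, sustituimos t = 2 para obtener j = 84.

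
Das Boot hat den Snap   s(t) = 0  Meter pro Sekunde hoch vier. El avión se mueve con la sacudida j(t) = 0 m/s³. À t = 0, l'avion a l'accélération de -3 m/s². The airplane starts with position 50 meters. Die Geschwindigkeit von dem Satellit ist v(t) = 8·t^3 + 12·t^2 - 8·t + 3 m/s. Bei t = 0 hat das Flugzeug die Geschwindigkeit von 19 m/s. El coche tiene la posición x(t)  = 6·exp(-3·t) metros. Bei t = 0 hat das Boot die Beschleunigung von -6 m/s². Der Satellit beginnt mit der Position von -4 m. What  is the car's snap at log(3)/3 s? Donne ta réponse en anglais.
Starting from position x(t) = 6·exp(-3·t), we take 4 derivatives. Taking d/dt of x(t), we find v(t) = -18·exp(-3·t). The derivative of velocity gives acceleration: a(t) = 54·exp(-3·t). Differentiating acceleration, we get jerk: j(t) = -162·exp(-3·t). The derivative of jerk gives snap: s(t) = 486·exp(-3·t). We have snap s(t) = 486·exp(-3·t). Substituting t = log(3)/3: s(log(3)/3) = 162.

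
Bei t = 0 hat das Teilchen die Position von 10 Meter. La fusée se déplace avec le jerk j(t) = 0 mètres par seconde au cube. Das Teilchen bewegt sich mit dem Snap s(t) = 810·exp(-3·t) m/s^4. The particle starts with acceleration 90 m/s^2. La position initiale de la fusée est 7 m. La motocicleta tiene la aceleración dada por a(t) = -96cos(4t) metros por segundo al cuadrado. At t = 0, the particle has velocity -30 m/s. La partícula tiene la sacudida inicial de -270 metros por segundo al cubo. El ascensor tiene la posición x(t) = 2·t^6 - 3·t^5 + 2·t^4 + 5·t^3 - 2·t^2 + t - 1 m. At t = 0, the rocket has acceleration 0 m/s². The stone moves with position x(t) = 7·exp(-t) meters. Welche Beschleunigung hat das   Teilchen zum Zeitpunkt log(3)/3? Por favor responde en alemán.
Ausgehend von dem Snap s(t) = 810·exp(-3·t), nehmen wir 2 Integrale. Das Integral von dem Snap ist der Ruck. Mit j(0) = -270 erhalten wir j(t) = -270·exp(-3·t). Die Stammfunktion von dem Ruck, mit a(0) = 90, ergibt die Beschleunigung: a(t) = 90·exp(-3·t). Mit a(t) = 90·exp(-3·t) und Einsetzen von t = log(3)/3, finden wir a = 30.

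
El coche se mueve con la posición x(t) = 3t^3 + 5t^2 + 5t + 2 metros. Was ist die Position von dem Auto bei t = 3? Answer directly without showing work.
Die Position bei t = 3 ist x = 143.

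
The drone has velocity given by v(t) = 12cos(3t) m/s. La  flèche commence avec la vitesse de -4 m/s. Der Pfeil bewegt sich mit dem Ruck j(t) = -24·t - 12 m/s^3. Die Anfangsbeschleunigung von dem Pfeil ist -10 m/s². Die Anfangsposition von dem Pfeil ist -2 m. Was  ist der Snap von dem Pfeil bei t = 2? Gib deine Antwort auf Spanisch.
Partiendo de la sacudida j(t) = -24·t - 12, tomamos 1 derivada. Tomando d/dt de j(t), encontramos s(t) = -24. Usando s(t) = -24 y sustituyendo t = 2, encontramos s = -24.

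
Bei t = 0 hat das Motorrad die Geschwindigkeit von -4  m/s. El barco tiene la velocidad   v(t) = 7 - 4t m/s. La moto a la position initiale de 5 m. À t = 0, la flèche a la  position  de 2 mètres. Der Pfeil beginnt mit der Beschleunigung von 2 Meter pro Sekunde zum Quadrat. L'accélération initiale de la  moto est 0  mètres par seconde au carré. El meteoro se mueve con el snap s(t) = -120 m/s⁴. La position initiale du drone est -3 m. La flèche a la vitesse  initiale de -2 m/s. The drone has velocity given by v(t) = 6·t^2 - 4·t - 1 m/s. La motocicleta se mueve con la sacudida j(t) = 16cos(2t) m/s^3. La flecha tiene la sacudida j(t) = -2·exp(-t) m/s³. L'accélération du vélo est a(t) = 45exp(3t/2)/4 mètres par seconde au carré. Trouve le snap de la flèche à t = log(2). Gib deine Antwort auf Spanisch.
Debemos derivar nuestra ecuación de la sacudida j(t) = -2·exp(-t) 1 vez. La derivada de la sacudida da el snap: s(t) = 2·exp(-t). Tenemos el snap s(t) = 2·exp(-t). Sustituyendo t = log(2): s(log(2)) = 1.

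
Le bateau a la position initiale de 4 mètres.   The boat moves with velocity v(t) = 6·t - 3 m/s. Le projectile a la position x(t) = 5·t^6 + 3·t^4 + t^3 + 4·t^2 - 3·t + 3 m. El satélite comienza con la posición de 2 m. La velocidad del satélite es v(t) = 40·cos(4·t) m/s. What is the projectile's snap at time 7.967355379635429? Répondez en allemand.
Ausgehend von der Position x(t) = 5·t^6 + 3·t^4 + t^3 + 4·t^2 - 3·t + 3, nehmen wir 4 Ableitungen. Mit d/dt von x(t) finden wir v(t) = 30·t^5 + 12·t^3 + 3·t^2 + 8·t - 3. Die Ableitung von der Geschwindigkeit ergibt die Beschleunigung: a(t) = 150·t^4 + 36·t^2 + 6·t + 8. Die Ableitung von der Beschleunigung ergibt den Ruck: j(t) = 600·t^3 + 72·t + 6. Durch Ableiten von dem Ruck erhalten wir den Snap: s(t) = 1800·t^2 + 72. Mit s(t) = 1800·t^2 + 72 und Einsetzen von t = 7.967355379635429, finden wir s = 114333.753141730.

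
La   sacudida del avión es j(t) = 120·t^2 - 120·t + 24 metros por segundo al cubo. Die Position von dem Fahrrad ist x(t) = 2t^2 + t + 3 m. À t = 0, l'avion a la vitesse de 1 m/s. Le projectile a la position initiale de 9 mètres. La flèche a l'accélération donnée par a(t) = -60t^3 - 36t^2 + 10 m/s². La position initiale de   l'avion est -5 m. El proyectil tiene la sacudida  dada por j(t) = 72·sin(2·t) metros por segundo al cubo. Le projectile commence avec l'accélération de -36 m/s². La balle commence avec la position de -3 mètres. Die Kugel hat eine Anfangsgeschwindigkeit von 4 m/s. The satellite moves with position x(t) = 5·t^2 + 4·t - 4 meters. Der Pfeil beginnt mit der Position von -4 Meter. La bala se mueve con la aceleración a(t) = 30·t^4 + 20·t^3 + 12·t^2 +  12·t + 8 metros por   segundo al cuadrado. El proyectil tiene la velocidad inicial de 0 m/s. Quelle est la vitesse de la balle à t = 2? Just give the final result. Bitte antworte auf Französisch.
La réponse est 348.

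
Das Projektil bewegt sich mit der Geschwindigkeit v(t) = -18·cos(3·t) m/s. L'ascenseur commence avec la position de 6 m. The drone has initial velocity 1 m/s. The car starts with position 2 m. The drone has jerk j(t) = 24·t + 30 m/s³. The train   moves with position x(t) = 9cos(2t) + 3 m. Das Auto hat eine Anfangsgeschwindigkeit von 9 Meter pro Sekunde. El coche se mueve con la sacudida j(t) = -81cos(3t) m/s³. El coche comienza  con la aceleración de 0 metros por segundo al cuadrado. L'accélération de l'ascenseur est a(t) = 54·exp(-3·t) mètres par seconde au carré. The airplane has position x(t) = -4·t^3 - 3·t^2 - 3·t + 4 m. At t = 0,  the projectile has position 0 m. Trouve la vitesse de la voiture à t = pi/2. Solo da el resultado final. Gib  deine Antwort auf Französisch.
La réponse est 0.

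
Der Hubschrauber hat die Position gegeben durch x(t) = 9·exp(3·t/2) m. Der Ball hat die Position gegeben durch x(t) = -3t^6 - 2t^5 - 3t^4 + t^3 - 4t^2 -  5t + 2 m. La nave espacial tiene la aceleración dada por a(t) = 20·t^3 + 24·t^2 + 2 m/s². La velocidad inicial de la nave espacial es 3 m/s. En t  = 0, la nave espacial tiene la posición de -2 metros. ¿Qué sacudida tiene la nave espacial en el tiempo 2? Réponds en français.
En partant de l'accélération a(t) = 20·t^3 + 24·t^2 + 2, nous prenons 1 dérivée. En prenant d/dt de a(t), nous trouvons j(t) = 60·t^2 + 48·t. En utilisant j(t) = 60·t^2 + 48·t et en substituant t = 2, nous trouvons j = 336.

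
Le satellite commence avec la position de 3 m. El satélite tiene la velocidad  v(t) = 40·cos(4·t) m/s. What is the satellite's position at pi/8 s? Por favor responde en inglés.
We need to integrate our velocity equation v(t) = 40·cos(4·t) 1 time. Integrating velocity and using the initial condition x(0) = 3, we get x(t) = 10·sin(4·t) + 3. Using x(t) = 10·sin(4·t) + 3 and substituting t = pi/8, we find x = 13.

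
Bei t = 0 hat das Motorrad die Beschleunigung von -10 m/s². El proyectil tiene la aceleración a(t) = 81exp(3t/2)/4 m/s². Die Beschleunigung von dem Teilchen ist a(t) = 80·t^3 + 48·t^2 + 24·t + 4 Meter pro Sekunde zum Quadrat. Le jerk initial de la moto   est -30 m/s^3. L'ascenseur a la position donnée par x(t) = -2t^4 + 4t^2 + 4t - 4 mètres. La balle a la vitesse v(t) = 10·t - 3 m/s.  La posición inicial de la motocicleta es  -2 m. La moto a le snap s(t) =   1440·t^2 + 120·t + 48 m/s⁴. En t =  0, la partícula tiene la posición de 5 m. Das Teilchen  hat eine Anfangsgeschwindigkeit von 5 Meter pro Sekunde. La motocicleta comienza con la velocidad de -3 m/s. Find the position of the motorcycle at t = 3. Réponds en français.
Pour résoudre ceci, nous devons prendre 4 primitives de notre équation du snap s(t) = 1440·t^2 + 120·t + 48. L'intégrale du snap est le jerk. En utilisant j(0) = -30, nous obtenons j(t) = 480·t^3 + 60·t^2 + 48·t - 30. En intégrant le jerk et en utilisant la condition initiale a(0) = -10, nous obtenons a(t) = 120·t^4 + 20·t^3 + 24·t^2 - 30·t - 10. L'intégrale de l'accélération, avec v(0) = -3, donne la vitesse: v(t) = 24·t^5 + 5·t^4 + 8·t^3 - 15·t^2 - 10·t - 3. En prenant ∫v(t)dt et en appliquant x(0) = -2, nous trouvons x(t) = 4·t^6 + t^5 + 2·t^4 - 5·t^3 - 5·t^2 - 3·t - 2. En utilisant x(t) = 4·t^6 + t^5 + 2·t^4 - 5·t^3 - 5·t^2 - 3·t - 2 et en substituant t = 3, nous trouvons x = 3130.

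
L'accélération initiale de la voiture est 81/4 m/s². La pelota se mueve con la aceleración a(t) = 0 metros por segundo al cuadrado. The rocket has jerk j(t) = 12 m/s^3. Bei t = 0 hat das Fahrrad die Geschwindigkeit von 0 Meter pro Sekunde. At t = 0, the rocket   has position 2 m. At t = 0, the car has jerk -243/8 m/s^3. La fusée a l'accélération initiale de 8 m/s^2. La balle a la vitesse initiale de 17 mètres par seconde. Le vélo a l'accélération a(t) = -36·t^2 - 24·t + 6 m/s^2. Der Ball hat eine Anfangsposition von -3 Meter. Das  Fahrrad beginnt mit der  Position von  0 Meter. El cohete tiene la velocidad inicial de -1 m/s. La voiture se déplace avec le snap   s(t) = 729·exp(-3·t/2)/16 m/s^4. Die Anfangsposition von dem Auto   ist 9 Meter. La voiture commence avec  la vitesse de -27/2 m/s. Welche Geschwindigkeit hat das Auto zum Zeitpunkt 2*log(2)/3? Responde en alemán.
Ausgehend von dem Snap s(t) = 729·exp(-3·t/2)/16, nehmen wir 3 Stammfunktionen. Mit ∫s(t)dt und Anwendung von j(0) = -243/8, finden wir j(t) = -243·exp(-3·t/2)/8. Durch Integration von dem Ruck und Verwendung der Anfangsbedingung a(0) = 81/4, erhalten wir a(t) = 81·exp(-3·t/2)/4. Das Integral von der Beschleunigung, mit v(0) = -27/2, ergibt die Geschwindigkeit: v(t) = -27·exp(-3·t/2)/2. Wir haben die Geschwindigkeit v(t) = -27·exp(-3·t/2)/2. Durch Einsetzen von t = 2*log(2)/3: v(2*log(2)/3) = -27/4.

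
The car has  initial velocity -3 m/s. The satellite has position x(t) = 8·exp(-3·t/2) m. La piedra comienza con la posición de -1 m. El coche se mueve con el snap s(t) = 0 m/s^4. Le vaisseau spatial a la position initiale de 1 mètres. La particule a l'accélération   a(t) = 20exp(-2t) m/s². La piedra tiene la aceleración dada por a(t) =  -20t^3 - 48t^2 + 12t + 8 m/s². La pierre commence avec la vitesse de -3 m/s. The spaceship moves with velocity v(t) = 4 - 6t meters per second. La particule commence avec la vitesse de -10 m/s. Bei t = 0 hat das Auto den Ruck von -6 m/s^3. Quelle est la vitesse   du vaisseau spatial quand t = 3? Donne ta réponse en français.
De l'équation de la vitesse v(t) = 4 - 6·t, nous substituons t = 3 pour obtenir v = -14.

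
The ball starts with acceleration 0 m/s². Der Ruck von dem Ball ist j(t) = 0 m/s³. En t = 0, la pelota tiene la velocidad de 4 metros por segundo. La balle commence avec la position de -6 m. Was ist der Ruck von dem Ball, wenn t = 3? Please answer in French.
Nous avons le jerk j(t) = 0. En substituant t = 3: j(3) = 0.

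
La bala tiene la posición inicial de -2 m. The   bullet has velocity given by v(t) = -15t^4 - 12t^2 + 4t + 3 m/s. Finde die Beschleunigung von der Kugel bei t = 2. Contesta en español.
Debemos derivar nuestra ecuación de la velocidad v(t) = -15·t^4 - 12·t^2 + 4·t + 3 1 vez. Tomando d/dt de v(t), encontramos a(t) = -60·t^3 - 24·t + 4. De la ecuación de la aceleración a(t) = -60·t^3 - 24·t + 4, sustituimos t = 2 para obtener a = -524.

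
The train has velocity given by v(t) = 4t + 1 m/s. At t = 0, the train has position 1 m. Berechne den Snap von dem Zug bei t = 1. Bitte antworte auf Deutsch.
Wir müssen unsere Gleichung für die Geschwindigkeit v(t) = 4·t + 1 3-mal ableiten. Durch Ableiten von der Geschwindigkeit erhalten wir die Beschleunigung: a(t) = 4. Mit d/dt von a(t) finden wir j(t) = 0. Durch Ableiten von dem Ruck erhalten wir den Snap: s(t) = 0. Aus der Gleichung für den Snap s(t) = 0, setzen wir t = 1 ein und erhalten s = 0.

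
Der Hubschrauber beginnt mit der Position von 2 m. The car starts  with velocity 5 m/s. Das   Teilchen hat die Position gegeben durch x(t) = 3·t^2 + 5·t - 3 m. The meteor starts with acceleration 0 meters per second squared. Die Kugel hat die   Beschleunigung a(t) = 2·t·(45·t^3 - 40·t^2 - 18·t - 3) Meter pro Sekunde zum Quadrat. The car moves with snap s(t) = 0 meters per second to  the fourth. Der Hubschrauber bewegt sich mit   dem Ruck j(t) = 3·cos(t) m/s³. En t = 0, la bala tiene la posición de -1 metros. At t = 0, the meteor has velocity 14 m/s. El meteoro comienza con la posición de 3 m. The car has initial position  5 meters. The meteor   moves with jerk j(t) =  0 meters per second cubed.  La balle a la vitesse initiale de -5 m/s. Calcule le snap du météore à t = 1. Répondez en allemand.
Um dies zu lösen, müssen wir 1 Ableitung unserer Gleichung für den Ruck j(t) = 0 nehmen. Durch Ableiten von dem Ruck erhalten wir den Snap: s(t) = 0. Aus der Gleichung für den Snap s(t) = 0, setzen wir t = 1 ein und erhalten s = 0.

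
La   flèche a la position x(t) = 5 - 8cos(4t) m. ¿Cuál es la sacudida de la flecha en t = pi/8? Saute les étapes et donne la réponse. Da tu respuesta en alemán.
Der Ruck bei t = pi/8 ist j = -512.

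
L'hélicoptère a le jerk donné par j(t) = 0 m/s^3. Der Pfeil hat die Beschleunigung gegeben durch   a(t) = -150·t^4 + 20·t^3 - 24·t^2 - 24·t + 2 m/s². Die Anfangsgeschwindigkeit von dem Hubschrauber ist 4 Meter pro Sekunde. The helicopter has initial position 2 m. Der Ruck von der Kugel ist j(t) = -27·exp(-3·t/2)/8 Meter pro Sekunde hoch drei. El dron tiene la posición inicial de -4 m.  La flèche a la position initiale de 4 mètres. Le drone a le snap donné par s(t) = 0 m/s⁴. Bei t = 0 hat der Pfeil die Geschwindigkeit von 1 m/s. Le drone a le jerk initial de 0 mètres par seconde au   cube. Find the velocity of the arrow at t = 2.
We need to integrate our acceleration equation a(t) = -150·t^4 + 20·t^3 - 24·t^2 - 24·t + 2 1 time. Taking ∫a(t)dt and applying v(0) = 1, we find v(t) = -30·t^5 + 5·t^4 - 8·t^3 - 12·t^2 + 2·t + 1. Using v(t) = -30·t^5 + 5·t^4 - 8·t^3 - 12·t^2 + 2·t + 1 and substituting t = 2, we find v = -987.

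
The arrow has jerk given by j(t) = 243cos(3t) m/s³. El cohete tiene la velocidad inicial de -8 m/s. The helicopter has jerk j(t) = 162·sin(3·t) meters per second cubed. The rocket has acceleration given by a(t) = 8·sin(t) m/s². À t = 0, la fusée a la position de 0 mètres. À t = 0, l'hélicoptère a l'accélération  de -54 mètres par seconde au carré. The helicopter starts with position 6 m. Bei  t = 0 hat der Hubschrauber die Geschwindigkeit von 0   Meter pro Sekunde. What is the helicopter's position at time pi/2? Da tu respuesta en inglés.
We need to integrate our jerk equation j(t) = 162·sin(3·t) 3 times. The antiderivative of jerk, with a(0) = -54, gives acceleration: a(t) = -54·cos(3·t). Taking ∫a(t)dt and applying v(0) = 0, we find v(t) = -18·sin(3·t). Finding the integral of v(t) and using x(0) = 6: x(t) = 6·cos(3·t). From the given position equation x(t) = 6·cos(3·t), we substitute t = pi/2 to get x = 0.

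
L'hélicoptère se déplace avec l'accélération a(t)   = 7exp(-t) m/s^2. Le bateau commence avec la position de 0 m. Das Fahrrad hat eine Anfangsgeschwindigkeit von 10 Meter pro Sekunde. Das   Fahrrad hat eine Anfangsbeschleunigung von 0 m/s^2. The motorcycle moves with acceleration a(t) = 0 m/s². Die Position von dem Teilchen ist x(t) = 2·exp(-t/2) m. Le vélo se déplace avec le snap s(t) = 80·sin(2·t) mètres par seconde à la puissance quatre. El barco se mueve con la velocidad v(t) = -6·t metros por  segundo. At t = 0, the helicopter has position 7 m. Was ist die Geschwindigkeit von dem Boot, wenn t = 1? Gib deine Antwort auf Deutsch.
Mit v(t) = -6·t und Einsetzen von t = 1, finden wir v = -6.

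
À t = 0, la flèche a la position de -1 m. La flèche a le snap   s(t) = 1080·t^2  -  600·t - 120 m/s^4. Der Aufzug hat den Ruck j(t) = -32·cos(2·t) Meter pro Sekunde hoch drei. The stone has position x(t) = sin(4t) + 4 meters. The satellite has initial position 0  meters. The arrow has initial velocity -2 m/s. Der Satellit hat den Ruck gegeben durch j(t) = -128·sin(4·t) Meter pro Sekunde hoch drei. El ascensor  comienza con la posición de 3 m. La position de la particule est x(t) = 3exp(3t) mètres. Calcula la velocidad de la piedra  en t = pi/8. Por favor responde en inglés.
To solve this, we need to take 1 derivative of our position equation x(t) = sin(4·t) + 4. The derivative of position gives velocity: v(t) = 4·cos(4·t). Using v(t) = 4·cos(4·t) and substituting t = pi/8, we find v = 0.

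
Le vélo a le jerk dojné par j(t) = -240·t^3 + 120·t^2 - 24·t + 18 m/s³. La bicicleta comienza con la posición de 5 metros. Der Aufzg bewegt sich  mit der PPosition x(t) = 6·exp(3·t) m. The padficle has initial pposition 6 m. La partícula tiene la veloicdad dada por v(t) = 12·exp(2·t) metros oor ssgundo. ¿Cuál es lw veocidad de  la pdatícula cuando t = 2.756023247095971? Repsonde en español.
Tenemos la velocidad v(t) = 12·exp(2·t). Sustituyendo t = 2.756023247095971: v(2.756023247095971) = 2971.88925982210.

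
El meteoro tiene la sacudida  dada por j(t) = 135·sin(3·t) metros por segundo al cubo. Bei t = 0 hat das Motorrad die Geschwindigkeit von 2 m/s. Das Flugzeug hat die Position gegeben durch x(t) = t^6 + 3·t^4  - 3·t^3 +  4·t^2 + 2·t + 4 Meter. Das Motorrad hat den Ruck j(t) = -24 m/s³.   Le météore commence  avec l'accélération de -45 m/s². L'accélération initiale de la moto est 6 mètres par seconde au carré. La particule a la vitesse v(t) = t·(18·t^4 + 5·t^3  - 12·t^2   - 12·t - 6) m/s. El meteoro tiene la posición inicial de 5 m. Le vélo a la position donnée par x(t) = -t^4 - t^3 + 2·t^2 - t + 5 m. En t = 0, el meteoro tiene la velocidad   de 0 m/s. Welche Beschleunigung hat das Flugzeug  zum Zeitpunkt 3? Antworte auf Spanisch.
Debemos derivar nuestra ecuación de la posición x(t) = t^6 + 3·t^4 - 3·t^3 + 4·t^2 + 2·t + 4 2 veces. Derivando la posición, obtenemos la velocidad: v(t) = 6·t^5 + 12·t^3 - 9·t^2 + 8·t + 2. Tomando d/dt de v(t), encontramos a(t) = 30·t^4 + 36·t^2 - 18·t + 8. De la ecuación de la aceleración a(t) = 30·t^4 + 36·t^2 - 18·t + 8, sustituimos t = 3 para obtener a = 2708.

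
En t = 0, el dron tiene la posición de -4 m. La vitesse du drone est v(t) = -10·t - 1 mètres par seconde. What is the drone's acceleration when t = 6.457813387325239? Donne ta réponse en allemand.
Wir müssen unsere Gleichung für die Geschwindigkeit v(t) = -10·t - 1 1-mal ableiten. Mit d/dt von v(t) finden wir a(t) = -10. Mit a(t) = -10 und Einsetzen von t = 6.457813387325239, finden wir a = -10.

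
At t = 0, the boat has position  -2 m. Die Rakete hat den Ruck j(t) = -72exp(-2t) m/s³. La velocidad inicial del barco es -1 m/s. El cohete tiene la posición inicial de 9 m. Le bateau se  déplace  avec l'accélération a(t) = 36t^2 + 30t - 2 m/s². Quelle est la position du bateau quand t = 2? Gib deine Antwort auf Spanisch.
Debemos encontrar la antiderivada de nuestra ecuación de la aceleración a(t) = 36·t^2 + 30·t - 2 2 veces. Tomando ∫a(t)dt y aplicando v(0) = -1, encontramos v(t) = 12·t^3 + 15·t^2 - 2·t - 1. Tomando ∫v(t)dt y aplicando x(0) = -2, encontramos x(t) = 3·t^4 + 5·t^3 - t^2 - t - 2. Usando x(t) = 3·t^4 + 5·t^3 - t^2 - t - 2 y sustituyendo t = 2, encontramos x = 80.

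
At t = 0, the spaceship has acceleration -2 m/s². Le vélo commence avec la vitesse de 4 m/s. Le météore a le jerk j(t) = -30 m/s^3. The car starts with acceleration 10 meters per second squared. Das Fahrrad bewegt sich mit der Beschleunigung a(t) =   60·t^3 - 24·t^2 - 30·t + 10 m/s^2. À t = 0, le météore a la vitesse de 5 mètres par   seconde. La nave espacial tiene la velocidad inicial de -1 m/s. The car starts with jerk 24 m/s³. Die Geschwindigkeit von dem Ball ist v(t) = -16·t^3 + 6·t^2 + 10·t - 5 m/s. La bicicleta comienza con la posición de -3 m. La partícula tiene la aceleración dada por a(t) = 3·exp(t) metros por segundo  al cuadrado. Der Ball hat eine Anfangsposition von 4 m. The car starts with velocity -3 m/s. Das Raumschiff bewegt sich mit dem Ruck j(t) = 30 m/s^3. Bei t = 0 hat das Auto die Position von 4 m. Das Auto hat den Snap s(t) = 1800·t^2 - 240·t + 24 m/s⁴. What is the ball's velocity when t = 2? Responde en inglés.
Using v(t) = -16·t^3 + 6·t^2 + 10·t - 5 and substituting t = 2, we find v = -89.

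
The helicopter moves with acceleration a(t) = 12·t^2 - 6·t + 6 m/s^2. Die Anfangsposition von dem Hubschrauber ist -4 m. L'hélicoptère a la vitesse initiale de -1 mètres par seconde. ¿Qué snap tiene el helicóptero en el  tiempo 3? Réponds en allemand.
Ausgehend von der Beschleunigung a(t) = 12·t^2 - 6·t + 6, nehmen wir 2 Ableitungen. Die Ableitung von der Beschleunigung ergibt den Ruck: j(t) = 24·t - 6. Durch Ableiten von dem Ruck erhalten wir den Snap: s(t) = 24. Mit s(t) = 24 und Einsetzen von t = 3, finden wir s = 24.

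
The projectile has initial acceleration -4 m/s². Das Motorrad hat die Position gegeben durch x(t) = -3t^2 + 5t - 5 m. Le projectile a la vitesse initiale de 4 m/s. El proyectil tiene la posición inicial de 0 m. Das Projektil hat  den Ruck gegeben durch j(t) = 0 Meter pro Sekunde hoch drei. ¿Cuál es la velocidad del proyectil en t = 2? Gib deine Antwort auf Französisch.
Nous devons trouver l'intégrale de notre équation du jerk j(t) = 0 2 fois. La primitive du jerk est l'accélération. En utilisant a(0) = -4, nous obtenons a(t) = -4. La primitive de l'accélération, avec v(0) = 4, donne la vitesse: v(t) = 4 - 4·t. Nous avons la vitesse v(t) = 4 - 4·t. En substituant t = 2: v(2) = -4.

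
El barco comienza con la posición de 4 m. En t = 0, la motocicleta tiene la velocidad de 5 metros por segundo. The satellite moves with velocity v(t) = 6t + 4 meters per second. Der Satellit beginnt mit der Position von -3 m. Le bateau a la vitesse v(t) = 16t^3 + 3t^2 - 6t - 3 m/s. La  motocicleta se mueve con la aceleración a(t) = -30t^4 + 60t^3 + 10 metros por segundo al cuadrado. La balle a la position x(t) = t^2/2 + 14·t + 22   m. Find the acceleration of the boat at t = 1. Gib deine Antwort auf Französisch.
Nous devons dériver notre équation de la vitesse v(t) = 16·t^3 + 3·t^2 - 6·t - 3 1 fois. La dérivée de la vitesse donne l'accélération: a(t) = 48·t^2 + 6·t - 6. Nous avons l'accélération a(t) = 48·t^2 + 6·t - 6. En substituant t = 1: a(1) = 48.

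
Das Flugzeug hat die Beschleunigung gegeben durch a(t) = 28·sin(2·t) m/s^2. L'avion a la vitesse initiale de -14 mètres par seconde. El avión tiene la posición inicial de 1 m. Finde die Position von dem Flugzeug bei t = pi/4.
Wir müssen unsere Gleichung für die Beschleunigung a(t) = 28·sin(2·t) 2-mal integrieren. Das Integral von der Beschleunigung, mit v(0) = -14, ergibt die Geschwindigkeit: v(t) = -14·cos(2·t). Durch Integration von der Geschwindigkeit und Verwendung der Anfangsbedingung x(0) = 1, erhalten wir x(t) = 1 - 7·sin(2·t). Wir haben die Position x(t) = 1 - 7·sin(2·t). Durch Einsetzen von t = pi/4: x(pi/4) = -6.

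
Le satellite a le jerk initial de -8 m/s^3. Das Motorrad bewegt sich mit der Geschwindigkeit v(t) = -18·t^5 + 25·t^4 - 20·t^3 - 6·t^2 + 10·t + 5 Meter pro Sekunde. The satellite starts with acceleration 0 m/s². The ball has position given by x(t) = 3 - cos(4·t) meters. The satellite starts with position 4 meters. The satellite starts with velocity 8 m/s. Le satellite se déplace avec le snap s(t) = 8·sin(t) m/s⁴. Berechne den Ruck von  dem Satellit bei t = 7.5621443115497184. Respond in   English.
We need to integrate our snap equation s(t) = 8·sin(t) 1 time. Finding the antiderivative of s(t) and using j(0) = -8: j(t) = -8·cos(t). Using j(t) = -8·cos(t) and substituting t = 7.5621443115497184, we find j = -2.30169875538515.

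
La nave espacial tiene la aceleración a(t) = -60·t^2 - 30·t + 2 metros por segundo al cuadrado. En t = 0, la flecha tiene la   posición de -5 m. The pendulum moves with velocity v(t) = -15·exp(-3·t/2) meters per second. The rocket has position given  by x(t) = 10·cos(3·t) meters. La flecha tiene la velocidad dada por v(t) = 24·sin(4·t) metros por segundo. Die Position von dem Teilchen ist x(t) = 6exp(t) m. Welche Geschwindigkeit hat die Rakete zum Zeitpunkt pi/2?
Um dies zu lösen, müssen wir 1 Ableitung unserer Gleichung für die Position x(t) = 10·cos(3·t) nehmen. Mit d/dt von x(t) finden wir v(t) = -30·sin(3·t). Mit v(t) = -30·sin(3·t) und Einsetzen von t = pi/2, finden wir v = 30.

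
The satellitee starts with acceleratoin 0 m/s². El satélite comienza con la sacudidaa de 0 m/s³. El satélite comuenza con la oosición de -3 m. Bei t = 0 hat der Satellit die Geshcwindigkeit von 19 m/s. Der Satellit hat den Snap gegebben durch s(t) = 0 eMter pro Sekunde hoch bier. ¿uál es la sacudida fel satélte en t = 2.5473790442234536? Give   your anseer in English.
We need to integrate our snap equation s(t) = 0 1 time. The antiderivative of snap, with j(0) = 0, gives jerk: j(t) = 0. From the given jerk equation j(t) = 0, we substitute t = 2.5473790442234536 to get j = 0.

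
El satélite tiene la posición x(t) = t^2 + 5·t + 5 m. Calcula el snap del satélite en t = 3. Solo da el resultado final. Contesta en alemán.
Der Snap bei t = 3 ist s = 0.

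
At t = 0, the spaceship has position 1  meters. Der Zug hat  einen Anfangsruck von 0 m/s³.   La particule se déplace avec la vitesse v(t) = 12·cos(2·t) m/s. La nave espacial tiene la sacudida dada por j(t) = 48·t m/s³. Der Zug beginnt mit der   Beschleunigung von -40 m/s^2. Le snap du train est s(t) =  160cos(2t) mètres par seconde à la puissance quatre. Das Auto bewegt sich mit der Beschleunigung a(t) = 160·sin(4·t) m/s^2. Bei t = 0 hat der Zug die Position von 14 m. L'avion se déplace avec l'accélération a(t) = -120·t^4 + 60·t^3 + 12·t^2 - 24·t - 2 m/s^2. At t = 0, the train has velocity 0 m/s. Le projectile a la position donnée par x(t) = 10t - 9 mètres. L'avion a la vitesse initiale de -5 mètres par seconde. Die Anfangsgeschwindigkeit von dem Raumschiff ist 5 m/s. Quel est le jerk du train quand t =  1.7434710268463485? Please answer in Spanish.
Necesitamos integrar nuestra ecuación del snap s(t) = 160·cos(2·t) 1 vez. La integral del snap, con j(0) = 0, da la sacudida: j(t) = 80·sin(2·t). Tenemos la sacudida j(t) = 80·sin(2·t). Sustituyendo t = 1.7434710268463485: j(1.7434710268463485) = -27.0820374765987.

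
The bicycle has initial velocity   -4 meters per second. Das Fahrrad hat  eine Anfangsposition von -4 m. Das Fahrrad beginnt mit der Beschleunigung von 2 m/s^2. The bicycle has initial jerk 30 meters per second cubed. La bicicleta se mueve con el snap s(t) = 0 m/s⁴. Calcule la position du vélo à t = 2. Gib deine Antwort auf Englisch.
We must find the antiderivative of our snap equation s(t) = 0 4 times. Taking ∫s(t)dt and applying j(0) = 30, we find j(t) = 30. The integral of jerk, with a(0) = 2, gives acceleration: a(t) = 30·t + 2. Taking ∫a(t)dt and applying v(0) = -4, we find v(t) = 15·t^2 + 2·t - 4. Integrating velocity and using the initial condition x(0) = -4, we get x(t) = 5·t^3 + t^2 - 4·t - 4. From the given position equation x(t) = 5·t^3 + t^2 - 4·t - 4, we substitute t = 2 to get x = 32.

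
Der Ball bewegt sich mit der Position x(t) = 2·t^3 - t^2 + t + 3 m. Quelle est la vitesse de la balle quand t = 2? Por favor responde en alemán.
Um dies zu lösen, müssen wir 1 Ableitung unserer Gleichung für die Position x(t) = 2·t^3 - t^2 + t + 3 nehmen. Die Ableitung von der Position ergibt die Geschwindigkeit: v(t) = 6·t^2 - 2·t + 1. Mit v(t) = 6·t^2 - 2·t + 1 und Einsetzen von t = 2, finden wir v = 21.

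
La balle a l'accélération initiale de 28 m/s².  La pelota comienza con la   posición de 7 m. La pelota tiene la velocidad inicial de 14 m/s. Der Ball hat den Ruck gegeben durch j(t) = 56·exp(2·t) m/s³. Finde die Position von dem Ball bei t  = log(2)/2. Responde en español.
Partiendo de la sacudida j(t) = 56·exp(2·t), tomamos 3 integrales. La antiderivada de la sacudida, con a(0) = 28, da la aceleración: a(t) = 28·exp(2·t). Tomando ∫a(t)dt y aplicando v(0) = 14, encontramos v(t) = 14·exp(2·t). La integral de la velocidad es la posición. Usando x(0) = 7, obtenemos x(t) = 7·exp(2·t). De la ecuación de la posición x(t) = 7·exp(2·t), sustituimos t = log(2)/2 para obtener x = 14.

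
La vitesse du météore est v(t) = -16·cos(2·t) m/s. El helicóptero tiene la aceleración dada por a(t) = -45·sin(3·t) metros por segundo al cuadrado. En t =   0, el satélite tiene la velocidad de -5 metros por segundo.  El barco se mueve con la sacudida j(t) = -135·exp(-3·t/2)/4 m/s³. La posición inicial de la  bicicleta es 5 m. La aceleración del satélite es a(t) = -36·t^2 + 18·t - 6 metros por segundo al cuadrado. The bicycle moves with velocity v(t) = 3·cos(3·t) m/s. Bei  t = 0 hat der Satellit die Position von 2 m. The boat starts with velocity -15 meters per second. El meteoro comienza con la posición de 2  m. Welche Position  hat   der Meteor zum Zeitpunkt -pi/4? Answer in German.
Wir müssen unsere Gleichung für die Geschwindigkeit v(t) = -16·cos(2·t) 1-mal integrieren. Durch Integration von der Geschwindigkeit und Verwendung der Anfangsbedingung x(0) = 2, erhalten wir x(t) = 2 - 8·sin(2·t). Mit x(t) = 2 - 8·sin(2·t) und Einsetzen von t = -pi/4, finden wir x = 10.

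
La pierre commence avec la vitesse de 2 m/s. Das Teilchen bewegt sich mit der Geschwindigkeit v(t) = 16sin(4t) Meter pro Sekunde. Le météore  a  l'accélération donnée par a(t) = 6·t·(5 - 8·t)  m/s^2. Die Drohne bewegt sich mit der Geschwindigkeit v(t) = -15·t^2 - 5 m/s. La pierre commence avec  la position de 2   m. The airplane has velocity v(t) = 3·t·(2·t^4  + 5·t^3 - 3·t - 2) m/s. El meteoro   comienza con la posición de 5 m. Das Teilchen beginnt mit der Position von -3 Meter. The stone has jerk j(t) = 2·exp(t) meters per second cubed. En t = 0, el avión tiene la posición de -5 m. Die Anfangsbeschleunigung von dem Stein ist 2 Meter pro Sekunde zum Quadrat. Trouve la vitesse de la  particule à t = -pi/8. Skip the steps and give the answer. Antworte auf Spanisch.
En t = -pi/8, v = -16.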